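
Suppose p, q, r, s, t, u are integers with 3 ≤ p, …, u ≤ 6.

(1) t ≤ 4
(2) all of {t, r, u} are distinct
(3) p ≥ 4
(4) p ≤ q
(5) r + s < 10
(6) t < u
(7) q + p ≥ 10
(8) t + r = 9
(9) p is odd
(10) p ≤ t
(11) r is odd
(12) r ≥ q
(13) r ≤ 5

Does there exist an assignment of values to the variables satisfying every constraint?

Unsatisfiable

From constraints 12 and 13: q ≤ r ≤ 5. From constraints 1 and 10: p ≤ t ≤ 4. Hence q + p ≤ 9. But constraint 7 requires q + p ≥ 10, and 10 > 9. Contradiction.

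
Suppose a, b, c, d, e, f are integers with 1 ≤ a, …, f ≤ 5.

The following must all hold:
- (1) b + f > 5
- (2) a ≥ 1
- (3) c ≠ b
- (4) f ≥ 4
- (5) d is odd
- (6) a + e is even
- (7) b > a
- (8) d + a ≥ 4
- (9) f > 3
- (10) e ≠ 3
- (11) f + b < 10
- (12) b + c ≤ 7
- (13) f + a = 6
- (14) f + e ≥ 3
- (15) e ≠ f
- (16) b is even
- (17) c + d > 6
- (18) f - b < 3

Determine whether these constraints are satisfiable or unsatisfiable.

Satisfiable

One satisfying assignment is a = 2, b = 4, c = 2, d = 5, e = 2, f = 4.
For the less obvious constraints — constraint 1: b + f = 8; constraint 8: d + a = 7 — and the others hold by inspection.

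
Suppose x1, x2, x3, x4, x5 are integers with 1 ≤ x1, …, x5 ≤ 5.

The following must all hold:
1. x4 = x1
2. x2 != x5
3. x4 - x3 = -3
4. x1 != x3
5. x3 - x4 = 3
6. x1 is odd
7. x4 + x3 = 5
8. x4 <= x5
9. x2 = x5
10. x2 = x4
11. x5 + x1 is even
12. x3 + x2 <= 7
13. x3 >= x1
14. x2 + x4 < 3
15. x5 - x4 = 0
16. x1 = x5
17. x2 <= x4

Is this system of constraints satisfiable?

Unsatisfiable

From constraints 1, 10, and 16, x2 = x4 = x1 = x5, so x2 = x5. But constraint 2 says x2 ≠ x5. Contradiction.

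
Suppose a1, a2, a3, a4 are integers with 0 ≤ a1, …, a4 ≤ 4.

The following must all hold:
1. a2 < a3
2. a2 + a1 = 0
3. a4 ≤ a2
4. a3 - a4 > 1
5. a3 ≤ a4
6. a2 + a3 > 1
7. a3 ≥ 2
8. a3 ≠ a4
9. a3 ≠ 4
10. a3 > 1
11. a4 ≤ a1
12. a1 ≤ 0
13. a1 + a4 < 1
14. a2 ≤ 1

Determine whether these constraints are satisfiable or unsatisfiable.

From constraints 5 and 7: a4 ≥ a3 and a3 ≥ 2, so a4 ≥ 2. From constraints 3 and 14: a4 ≤ a2 and a2 ≤ 1, so a4 ≤ 1. But 1 < 2, so no value of a4 works.

Unsatisfiable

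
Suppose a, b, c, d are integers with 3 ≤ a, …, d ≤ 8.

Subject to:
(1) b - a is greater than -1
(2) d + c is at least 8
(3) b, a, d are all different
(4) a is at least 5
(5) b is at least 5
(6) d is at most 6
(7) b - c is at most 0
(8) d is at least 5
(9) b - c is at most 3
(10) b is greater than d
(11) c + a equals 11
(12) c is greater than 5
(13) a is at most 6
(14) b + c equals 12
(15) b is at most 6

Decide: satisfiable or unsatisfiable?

Unsatisfiable

Constraints 4, 5, 6, 8, 13, and 15 confine each of b, a, d to the 2 values {5, 6}.
Constraint 3 requires all 3 of them to be distinct, but only 2 values are available — impossible by the pigeonhole principle.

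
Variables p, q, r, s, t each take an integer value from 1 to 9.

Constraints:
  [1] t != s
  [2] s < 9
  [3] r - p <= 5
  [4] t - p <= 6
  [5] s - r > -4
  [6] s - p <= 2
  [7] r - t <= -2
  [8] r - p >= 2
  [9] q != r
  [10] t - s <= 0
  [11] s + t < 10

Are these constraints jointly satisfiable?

Constraints 6, 7, 8, and 10 give t − r ≥ 2, r − p ≥ 2, p − s ≥ -2, s − t ≥ 0.
Adding all 4 inequalities: the left sides telescope to 0, and the right sides sum to 2 + 2 + (-2) + 0 = 2. So 0 ≥ 2, which is false.

Unsatisfiable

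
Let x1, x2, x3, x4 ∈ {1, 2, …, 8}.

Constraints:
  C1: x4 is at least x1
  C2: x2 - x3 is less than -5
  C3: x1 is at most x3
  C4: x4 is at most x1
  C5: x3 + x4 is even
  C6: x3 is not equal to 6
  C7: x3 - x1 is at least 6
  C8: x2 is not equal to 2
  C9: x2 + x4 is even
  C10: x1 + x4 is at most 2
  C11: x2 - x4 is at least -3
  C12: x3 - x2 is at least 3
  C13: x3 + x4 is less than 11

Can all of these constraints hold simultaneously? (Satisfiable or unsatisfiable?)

Setting (x1, x2, x3, x4) = (1, 1, 7, 1) satisfies everything: constraint 2: x2 - x3 = -6; constraint 7: x3 - x1 = 6; constraint 10: x1 + x4 = 2, and the others follow.

Satisfiable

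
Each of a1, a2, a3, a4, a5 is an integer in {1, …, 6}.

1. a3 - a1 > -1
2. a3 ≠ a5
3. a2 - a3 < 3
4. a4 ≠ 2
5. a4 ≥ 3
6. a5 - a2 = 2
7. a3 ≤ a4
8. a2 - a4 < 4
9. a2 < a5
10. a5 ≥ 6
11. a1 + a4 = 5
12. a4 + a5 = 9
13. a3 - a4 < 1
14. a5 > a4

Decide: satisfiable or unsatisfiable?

The assignment a1 = 2, a2 = 4, a3 = 3, a4 = 3, a5 = 6 works:
  constraint 1 holds since a3 - a1 = 1.
  constraint 3 holds since a2 - a3 = 1.
The rest check out directly.

Satisfiable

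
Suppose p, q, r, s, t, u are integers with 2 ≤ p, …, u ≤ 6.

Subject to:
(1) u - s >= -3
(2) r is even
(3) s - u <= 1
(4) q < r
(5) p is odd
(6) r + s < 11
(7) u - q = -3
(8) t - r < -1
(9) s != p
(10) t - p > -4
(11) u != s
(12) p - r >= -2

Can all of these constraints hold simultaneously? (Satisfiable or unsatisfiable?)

Satisfiable

Try p = 5, q = 5, r = 6, s = 3, t = 4, u = 2.
Check constraint 1: u - s = -1; constraint 3: s - u = 1; constraint 6: r + s = 9. The remaining constraints are straightforward to verify.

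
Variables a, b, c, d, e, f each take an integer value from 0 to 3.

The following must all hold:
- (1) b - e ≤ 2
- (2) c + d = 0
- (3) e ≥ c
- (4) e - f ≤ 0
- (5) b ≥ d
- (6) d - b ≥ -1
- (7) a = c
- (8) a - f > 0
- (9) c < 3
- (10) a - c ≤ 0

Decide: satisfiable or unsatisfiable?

Unsatisfiable

Constraints 3, 4, 8, and 10 give c ≤ e, e ≤ f, f < a, a ≤ c. Chaining: c ≤ e ≤ f < a ≤ c, which forces c < c — impossible.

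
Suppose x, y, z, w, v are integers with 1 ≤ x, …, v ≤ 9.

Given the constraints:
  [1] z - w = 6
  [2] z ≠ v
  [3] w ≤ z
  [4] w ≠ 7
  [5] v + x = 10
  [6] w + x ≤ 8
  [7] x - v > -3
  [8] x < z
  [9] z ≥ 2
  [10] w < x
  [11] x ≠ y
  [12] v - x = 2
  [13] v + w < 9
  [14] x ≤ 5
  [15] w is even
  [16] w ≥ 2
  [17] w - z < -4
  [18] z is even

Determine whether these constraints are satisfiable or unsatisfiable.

Satisfiable

Try x = 4, y = 6, z = 8, w = 2, v = 6.
Check constraint 1: z - w = 6; constraint 5: v + x = 10; constraint 6: w + x = 6. The remaining constraints are straightforward to verify.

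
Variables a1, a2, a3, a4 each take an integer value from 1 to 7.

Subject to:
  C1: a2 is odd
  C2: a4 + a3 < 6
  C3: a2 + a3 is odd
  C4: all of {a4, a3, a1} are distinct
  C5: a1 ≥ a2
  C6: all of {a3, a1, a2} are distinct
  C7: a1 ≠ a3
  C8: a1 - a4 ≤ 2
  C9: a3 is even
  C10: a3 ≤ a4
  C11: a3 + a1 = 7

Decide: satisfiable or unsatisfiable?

The assignment a1 = 5, a2 = 1, a3 = 2, a4 = 3 works:
  constraint 2 holds since a4 + a3 = 5.
  constraint 8 holds since a1 - a4 = 2.
The rest check out directly.

Satisfiable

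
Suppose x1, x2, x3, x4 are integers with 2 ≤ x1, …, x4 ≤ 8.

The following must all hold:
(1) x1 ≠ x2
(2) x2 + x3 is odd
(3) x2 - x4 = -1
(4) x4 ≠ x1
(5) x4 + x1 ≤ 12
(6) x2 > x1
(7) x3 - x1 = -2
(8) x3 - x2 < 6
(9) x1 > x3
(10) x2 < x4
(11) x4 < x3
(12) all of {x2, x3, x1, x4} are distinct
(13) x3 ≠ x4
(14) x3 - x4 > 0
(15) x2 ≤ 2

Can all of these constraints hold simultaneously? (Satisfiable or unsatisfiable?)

Unsatisfiable

Constraints 6, 9, 10, and 14 give x3 < x1, x1 < x2, x2 < x4, x4 < x3. Chaining: x3 < x1 < x2 < x4 < x3, which forces x3 < x3 — impossible.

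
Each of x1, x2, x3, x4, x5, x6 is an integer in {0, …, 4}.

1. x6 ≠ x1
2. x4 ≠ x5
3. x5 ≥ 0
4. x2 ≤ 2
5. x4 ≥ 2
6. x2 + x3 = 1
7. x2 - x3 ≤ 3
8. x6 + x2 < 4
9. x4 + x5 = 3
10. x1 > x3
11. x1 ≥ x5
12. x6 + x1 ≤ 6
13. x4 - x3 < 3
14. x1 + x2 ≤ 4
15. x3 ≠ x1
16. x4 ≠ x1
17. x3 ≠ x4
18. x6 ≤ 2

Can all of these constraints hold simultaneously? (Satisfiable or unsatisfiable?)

Satisfiable

Take x1 = 3, x2 = 1, x3 = 0, x4 = 2, x5 = 1, x6 = 0. Then constraint 6: x2 + x3 = 1; constraint 7: x2 - x3 = 1; constraint 8: x6 + x2 = 1, and every other listed constraint is also met.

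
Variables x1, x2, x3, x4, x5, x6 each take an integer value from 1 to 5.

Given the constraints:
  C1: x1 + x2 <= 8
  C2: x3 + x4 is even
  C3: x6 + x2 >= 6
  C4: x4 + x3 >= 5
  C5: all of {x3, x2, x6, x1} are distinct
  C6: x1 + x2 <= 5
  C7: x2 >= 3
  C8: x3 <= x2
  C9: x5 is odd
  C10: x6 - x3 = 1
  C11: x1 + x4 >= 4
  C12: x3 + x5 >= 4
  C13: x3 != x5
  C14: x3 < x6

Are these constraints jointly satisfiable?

The assignment x1 = 1, x2 = 4, x3 = 2, x4 = 4, x5 = 3, x6 = 3 works:
  constraint 1 holds since x1 + x2 = 5.
  constraint 3 holds since x6 + x2 = 7.
The rest check out directly.

Satisfiable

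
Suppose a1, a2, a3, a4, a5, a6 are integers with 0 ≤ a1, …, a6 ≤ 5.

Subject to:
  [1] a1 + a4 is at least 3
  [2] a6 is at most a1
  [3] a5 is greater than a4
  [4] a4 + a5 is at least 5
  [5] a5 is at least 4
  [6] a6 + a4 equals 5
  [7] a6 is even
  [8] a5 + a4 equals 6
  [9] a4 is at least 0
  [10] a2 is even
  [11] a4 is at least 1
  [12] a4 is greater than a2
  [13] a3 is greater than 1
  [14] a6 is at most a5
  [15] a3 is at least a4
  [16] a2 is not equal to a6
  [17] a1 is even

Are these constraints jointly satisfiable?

One satisfying assignment is a1 = 4, a2 = 0, a3 = 3, a4 = 1, a5 = 5, a6 = 4.
For the less obvious constraints — constraint 1: a1 + a4 = 5; constraint 4: a4 + a5 = 6; constraint 6: a6 + a4 = 5 — and the others hold by inspection.

Satisfiable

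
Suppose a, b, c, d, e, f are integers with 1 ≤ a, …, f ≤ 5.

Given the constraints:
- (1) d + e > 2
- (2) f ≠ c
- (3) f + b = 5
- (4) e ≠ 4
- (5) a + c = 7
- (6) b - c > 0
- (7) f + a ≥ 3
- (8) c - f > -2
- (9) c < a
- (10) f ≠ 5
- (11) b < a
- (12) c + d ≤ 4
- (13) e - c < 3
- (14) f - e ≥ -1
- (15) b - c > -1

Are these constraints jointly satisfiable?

Satisfiable

Take a = 5, b = 4, c = 2, d = 1, e = 2, f = 1. Then constraint 1: d + e = 3; constraint 3: f + b = 5; constraint 5: a + c = 7, and every other listed constraint is also met.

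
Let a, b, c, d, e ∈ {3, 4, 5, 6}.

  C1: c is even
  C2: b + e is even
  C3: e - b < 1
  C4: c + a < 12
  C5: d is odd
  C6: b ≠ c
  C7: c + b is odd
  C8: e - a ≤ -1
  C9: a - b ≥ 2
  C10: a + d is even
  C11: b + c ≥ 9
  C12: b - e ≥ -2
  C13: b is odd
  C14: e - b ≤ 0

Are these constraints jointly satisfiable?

Take a = 5, b = 3, c = 6, d = 3, e = 3. Then constraint 3: e - b = 0; constraint 4: c + a = 11; constraint 8: e - a = -2, and every other listed constraint is also met.

Satisfiable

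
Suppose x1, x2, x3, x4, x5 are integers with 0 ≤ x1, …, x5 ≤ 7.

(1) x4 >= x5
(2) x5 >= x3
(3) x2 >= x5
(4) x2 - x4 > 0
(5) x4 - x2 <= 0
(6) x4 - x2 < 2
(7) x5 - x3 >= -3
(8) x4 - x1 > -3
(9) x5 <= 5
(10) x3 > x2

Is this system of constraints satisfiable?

Constraints 1, 2, 5, and 10 give x2 < x3, x3 ≤ x5, x5 ≤ x4, x4 ≤ x2. Chaining: x2 < x3 ≤ x5 ≤ x4 ≤ x2, which forces x2 < x2 — impossible.

Unsatisfiable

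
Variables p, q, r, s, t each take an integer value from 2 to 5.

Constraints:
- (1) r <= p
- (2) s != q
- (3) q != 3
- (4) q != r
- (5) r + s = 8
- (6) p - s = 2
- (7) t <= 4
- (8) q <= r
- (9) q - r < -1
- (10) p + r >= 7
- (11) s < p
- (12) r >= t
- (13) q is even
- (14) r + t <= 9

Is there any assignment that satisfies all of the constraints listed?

Take p = 5, q = 2, r = 5, s = 3, t = 4. Then constraint 5: r + s = 8; constraint 6: p - s = 2, and every other listed constraint is also met.

Satisfiable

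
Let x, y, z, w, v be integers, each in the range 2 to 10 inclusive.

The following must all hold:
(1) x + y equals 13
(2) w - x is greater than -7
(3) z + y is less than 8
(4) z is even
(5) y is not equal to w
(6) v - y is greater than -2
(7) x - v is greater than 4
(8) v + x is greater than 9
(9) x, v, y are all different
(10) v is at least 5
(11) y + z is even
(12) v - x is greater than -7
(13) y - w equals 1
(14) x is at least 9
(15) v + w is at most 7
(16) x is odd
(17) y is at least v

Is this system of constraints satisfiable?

Unsatisfiable

From constraint 14: x ≥ 9. From constraints 10 and 17: y ≥ v ≥ 5. Hence x + y ≥ 14. But constraint 1 requires x + y = 13, and 13 < 14. Contradiction.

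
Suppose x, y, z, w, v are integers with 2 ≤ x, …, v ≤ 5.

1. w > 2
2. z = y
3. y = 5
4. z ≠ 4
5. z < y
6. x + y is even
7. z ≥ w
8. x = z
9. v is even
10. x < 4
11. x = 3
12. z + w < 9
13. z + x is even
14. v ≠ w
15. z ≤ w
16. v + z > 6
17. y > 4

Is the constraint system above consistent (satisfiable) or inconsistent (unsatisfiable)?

Unsatisfiable

Constraint 11 fixes x = 3 and constraint 3 fixes y = 5. Constraints 2 and 8 give x = z = y, so x = y. But 3 ≠ 5 — contradiction.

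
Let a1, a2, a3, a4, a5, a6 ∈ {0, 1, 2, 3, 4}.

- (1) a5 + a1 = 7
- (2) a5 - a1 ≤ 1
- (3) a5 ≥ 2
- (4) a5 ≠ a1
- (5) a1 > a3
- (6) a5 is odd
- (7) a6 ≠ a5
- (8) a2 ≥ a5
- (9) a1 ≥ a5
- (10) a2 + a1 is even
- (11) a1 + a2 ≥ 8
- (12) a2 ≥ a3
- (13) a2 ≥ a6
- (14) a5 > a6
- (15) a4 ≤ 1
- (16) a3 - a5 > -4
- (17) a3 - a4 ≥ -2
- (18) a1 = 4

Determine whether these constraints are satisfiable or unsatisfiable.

One satisfying assignment is a1 = 4, a2 = 4, a3 = 0, a4 = 0, a5 = 3, a6 = 0.
For the less obvious constraints — constraint 1: a5 + a1 = 7; constraint 2: a5 - a1 = -1 — and the others hold by inspection.

Satisfiable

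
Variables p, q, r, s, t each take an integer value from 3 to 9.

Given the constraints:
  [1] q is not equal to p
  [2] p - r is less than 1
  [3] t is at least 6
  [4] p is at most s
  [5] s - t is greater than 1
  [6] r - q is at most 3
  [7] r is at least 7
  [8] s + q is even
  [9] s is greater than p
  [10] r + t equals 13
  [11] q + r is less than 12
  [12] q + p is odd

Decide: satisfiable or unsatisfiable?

Satisfiable

Setting (p, q, r, s, t) = (7, 4, 7, 8, 6) satisfies everything: constraint 2: p - r = 0; constraint 5: s - t = 2, and the others follow.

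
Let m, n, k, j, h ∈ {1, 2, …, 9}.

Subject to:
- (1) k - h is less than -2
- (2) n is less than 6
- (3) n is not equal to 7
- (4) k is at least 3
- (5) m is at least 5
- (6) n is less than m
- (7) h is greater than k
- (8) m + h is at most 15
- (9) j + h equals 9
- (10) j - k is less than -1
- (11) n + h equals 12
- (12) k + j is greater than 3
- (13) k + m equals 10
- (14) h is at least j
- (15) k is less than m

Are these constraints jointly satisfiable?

Setting (m, n, k, j, h) = (6, 4, 4, 1, 8) satisfies everything: constraint 1: k - h = -4; constraint 8: m + h = 14; constraint 9: j + h = 9, and the others follow.

Satisfiable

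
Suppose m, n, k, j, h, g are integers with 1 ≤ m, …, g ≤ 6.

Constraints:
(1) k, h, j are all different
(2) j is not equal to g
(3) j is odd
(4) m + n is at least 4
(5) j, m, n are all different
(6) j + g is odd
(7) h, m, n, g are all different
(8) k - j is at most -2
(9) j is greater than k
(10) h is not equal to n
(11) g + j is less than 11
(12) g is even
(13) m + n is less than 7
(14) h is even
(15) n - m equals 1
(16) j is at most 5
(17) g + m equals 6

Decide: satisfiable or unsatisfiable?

Satisfiable

Try m = 2, n = 3, k = 2, j = 5, h = 6, g = 4.
Check constraint 4: m + n = 5; constraint 8: k - j = -3. The remaining constraints are straightforward to verify.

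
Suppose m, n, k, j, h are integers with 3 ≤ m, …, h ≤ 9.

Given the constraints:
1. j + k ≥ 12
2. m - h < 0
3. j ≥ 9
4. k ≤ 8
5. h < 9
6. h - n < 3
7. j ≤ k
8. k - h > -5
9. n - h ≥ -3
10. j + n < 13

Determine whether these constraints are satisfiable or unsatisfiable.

From constraints 3 and 7: k ≥ j and j ≥ 9, so k ≥ 9. From constraint 4: k ≤ 8. But 8 < 9, so no value of k works.

Unsatisfiable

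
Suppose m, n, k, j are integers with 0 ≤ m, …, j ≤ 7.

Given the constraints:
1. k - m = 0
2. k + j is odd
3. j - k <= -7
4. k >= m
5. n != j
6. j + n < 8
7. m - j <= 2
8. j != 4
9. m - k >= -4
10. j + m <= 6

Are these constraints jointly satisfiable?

Unsatisfiable

Constraints 3, 7, and 9 give j − m ≥ -2, m − k ≥ -4, k − j ≥ 7.
Adding all 3 inequalities: the left sides telescope to 0, and the right sides sum to (-2) + (-4) + 7 = 1. So 0 ≥ 1, which is false.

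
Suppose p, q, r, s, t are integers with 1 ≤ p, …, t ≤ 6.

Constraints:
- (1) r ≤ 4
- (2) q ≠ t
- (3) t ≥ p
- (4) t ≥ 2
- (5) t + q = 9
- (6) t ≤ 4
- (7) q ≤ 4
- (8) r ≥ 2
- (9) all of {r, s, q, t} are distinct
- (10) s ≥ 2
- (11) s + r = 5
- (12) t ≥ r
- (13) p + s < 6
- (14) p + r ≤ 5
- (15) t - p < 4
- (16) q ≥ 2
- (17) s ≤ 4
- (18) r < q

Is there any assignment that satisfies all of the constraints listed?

Unsatisfiable

Constraints 1, 4, 6, 7, 8, 10, 16, and 17 confine each of r, s, q, t to the 3 values {2, …, 4}.
Constraint 9 requires all 4 of them to be distinct, but only 3 values are available — impossible by the pigeonhole principle.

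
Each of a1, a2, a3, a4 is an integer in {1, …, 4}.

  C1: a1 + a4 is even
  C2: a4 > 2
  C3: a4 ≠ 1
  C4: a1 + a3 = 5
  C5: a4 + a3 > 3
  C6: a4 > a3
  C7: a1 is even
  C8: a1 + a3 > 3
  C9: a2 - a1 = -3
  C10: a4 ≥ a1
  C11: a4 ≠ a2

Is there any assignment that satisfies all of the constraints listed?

The assignment a1 = 4, a2 = 1, a3 = 1, a4 = 4 works:
  constraint 4 holds since a1 + a3 = 5.
  constraint 5 holds since a4 + a3 = 5.
  constraint 8 holds since a1 + a3 = 5.
The rest check out directly.

Satisfiable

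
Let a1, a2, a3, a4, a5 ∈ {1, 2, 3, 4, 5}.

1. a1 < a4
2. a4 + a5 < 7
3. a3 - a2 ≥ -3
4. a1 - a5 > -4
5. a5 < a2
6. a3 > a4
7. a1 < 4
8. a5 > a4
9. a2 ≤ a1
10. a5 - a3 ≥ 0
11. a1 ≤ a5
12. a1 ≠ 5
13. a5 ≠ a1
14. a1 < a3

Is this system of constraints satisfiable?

Unsatisfiable

Constraints 1, 5, 6, 9, and 10 give a1 < a4, a4 < a3, a3 ≤ a5, a5 < a2, a2 ≤ a1. Chaining: a1 < a4 < a3 ≤ a5 < a2 ≤ a1, which forces a1 < a1 — impossible.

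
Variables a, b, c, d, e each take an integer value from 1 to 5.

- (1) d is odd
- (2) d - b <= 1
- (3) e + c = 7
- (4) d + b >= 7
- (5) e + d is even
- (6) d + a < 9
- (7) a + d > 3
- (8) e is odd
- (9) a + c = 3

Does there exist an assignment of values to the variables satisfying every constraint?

One satisfying assignment is a = 1, b = 5, c = 2, d = 5, e = 5.
For the less obvious constraints — constraint 2: d - b = 0; constraint 3: e + c = 7; constraint 4: d + b = 10 — and the others hold by inspection.

Satisfiable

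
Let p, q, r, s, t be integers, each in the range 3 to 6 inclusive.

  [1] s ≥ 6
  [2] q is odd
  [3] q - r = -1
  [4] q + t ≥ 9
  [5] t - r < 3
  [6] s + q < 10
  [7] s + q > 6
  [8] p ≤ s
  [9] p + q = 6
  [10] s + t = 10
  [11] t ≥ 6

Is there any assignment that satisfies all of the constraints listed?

From constraint 1: s ≥ 6. From constraint 11: t ≥ 6. Hence s + t ≥ 12. But constraint 10 requires s + t = 10, and 10 < 12. Contradiction.

Unsatisfiable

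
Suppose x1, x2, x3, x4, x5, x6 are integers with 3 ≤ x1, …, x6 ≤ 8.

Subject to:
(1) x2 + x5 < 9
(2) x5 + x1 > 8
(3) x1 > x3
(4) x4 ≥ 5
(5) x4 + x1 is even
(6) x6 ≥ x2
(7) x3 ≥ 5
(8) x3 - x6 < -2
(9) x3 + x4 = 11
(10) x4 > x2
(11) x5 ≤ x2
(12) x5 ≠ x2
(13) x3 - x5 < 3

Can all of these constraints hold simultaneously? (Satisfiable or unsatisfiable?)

Satisfiable

Setting (x1, x2, x3, x4, x5, x6) = (8, 5, 5, 6, 3, 8) satisfies everything: constraint 1: x2 + x5 = 8; constraint 2: x5 + x1 = 11; constraint 8: x3 - x6 = -3, and the others follow.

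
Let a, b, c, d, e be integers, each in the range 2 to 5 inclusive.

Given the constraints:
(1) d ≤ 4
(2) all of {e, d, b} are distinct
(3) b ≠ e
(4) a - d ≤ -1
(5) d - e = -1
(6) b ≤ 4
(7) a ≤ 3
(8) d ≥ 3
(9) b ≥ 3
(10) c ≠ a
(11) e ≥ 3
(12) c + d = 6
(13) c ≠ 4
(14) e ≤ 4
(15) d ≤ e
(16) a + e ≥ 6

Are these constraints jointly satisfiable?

Unsatisfiable

Constraints 1, 6, 8, 9, 11, and 14 confine each of e, d, b to the 2 values {3, 4}.
Constraint 2 requires all 3 of them to be distinct, but only 2 values are available — impossible by the pigeonhole principle.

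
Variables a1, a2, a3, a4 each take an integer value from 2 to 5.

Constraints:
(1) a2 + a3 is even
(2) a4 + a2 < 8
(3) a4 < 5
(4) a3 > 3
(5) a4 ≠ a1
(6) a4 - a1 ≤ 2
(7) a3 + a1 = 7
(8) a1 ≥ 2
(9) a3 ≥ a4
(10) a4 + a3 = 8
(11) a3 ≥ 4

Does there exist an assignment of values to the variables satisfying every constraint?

Try a1 = 2, a2 = 3, a3 = 5, a4 = 3.
Check constraint 2: a4 + a2 = 6; constraint 6: a4 - a1 = 1. The remaining constraints are straightforward to verify.

Satisfiable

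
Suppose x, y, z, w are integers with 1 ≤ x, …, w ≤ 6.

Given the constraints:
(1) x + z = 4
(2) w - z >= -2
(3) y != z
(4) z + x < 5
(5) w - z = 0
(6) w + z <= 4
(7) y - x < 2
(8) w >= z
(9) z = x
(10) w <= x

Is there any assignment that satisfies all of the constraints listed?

The assignment x = 2, y = 3, z = 2, w = 2 works:
  constraint 1 holds since x + z = 4.
  constraint 2 holds since w - z = 0.
  constraint 4 holds since z + x = 4.
The rest check out directly.

Satisfiable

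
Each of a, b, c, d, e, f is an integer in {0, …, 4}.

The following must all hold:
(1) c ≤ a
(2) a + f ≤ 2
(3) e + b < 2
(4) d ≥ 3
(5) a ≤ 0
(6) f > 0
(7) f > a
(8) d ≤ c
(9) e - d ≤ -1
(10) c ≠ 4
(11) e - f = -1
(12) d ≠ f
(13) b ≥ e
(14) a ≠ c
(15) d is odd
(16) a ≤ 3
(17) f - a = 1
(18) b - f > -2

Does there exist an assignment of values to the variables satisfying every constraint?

From constraints 4 and 8: c ≥ d and d ≥ 3, so c ≥ 3. From constraints 1 and 5: c ≤ a and a ≤ 0, so c ≤ 0. But 0 < 3, so no value of c works.

Unsatisfiable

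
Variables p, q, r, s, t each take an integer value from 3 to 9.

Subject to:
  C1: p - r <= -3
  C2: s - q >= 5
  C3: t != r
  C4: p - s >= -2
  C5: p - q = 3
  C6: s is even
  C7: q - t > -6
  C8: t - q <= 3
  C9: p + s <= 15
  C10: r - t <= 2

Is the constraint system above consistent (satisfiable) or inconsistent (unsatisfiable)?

Constraints 1, 2, 4, 8, and 10 give q − t ≥ -3, t − r ≥ -2, r − p ≥ 3, p − s ≥ -2, s − q ≥ 5.
Adding all 5 inequalities: the left sides telescope to 0, and the right sides sum to (-3) + (-2) + 3 + (-2) + 5 = 1. So 0 ≥ 1, which is false.

Unsatisfiable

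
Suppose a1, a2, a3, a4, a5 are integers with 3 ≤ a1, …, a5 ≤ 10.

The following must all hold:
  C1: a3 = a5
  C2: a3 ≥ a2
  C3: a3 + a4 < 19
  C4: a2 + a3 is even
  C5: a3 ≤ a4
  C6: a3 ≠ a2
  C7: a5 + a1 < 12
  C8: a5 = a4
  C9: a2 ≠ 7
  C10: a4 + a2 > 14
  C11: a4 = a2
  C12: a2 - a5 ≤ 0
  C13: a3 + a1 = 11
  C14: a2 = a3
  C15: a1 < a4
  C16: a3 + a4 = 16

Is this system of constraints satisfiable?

From constraints 1, 8, and 11, a3 = a5 = a4 = a2, so a3 = a2. But constraint 6 says a3 ≠ a2. Contradiction.

Unsatisfiable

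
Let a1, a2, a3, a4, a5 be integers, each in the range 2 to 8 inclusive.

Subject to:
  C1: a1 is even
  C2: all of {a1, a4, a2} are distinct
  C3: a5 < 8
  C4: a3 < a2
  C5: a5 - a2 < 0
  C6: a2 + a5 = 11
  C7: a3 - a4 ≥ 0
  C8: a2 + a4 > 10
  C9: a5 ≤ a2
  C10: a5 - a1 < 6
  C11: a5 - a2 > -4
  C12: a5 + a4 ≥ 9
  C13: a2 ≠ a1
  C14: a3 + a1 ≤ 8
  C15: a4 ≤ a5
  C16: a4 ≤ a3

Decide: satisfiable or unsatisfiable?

Satisfiable

The assignment a1 = 2, a2 = 6, a3 = 5, a4 = 5, a5 = 5 works:
  constraint 5 holds since a5 - a2 = -1.
  constraint 6 holds since a2 + a5 = 11.
  constraint 7 holds since a3 - a4 = 0.
The rest check out directly.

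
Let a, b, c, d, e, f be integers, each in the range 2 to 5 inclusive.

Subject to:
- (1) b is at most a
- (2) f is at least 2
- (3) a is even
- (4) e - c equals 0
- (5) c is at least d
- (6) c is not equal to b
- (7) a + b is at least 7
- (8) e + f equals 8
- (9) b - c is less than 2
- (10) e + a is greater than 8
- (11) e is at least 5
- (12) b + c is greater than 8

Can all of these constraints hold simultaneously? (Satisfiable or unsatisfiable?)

Satisfiable

Setting (a, b, c, d, e, f) = (4, 4, 5, 2, 5, 3) satisfies everything: constraint 4: e - c = 0; constraint 7: a + b = 8; constraint 8: e + f = 8, and the others follow.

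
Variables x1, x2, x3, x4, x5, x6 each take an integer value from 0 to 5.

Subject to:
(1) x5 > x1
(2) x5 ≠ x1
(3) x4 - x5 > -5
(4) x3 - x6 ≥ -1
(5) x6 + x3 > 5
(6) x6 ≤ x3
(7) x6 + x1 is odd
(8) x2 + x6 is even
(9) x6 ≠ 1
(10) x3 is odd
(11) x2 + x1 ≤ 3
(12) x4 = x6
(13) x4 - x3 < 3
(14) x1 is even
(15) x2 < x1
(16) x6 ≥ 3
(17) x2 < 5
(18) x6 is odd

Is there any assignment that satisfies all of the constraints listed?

Satisfiable

Take x1 = 2, x2 = 1, x3 = 3, x4 = 3, x5 = 5, x6 = 3. Then constraint 3: x4 - x5 = -2; constraint 4: x3 - x6 = 0, and every other listed constraint is also met.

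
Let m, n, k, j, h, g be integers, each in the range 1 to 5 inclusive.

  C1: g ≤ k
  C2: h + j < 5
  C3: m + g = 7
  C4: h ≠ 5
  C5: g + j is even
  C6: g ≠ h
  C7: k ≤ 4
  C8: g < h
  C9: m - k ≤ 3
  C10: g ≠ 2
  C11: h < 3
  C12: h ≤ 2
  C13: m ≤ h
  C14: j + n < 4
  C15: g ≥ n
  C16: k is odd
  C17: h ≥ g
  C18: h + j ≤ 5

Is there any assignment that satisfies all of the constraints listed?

From constraints 12 and 13: m ≤ h ≤ 2. From constraints 1 and 7: g ≤ k ≤ 4. Hence m + g ≤ 6. But constraint 3 requires m + g = 7, and 7 > 6. Contradiction.

Unsatisfiable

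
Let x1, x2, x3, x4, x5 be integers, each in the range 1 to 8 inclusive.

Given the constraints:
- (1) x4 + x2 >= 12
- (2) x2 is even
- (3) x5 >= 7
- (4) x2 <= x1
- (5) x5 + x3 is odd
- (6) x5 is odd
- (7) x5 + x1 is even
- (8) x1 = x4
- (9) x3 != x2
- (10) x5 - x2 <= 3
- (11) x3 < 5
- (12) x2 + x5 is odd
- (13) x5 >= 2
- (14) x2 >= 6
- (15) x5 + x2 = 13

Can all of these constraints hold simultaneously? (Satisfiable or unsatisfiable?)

The assignment x1 = 7, x2 = 6, x3 = 2, x4 = 7, x5 = 7 works:
  constraint 1 holds since x4 + x2 = 13.
  constraint 10 holds since x5 - x2 = 1.
The rest check out directly.

Satisfiable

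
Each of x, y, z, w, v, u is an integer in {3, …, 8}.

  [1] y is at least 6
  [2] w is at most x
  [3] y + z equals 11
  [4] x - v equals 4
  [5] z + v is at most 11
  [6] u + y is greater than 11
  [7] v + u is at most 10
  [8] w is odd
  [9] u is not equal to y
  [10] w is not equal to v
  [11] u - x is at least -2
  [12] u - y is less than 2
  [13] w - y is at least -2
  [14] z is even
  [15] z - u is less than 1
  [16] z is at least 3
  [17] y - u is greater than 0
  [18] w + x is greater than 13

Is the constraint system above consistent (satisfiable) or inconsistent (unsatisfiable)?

Satisfiable

One satisfying assignment is x = 8, y = 7, z = 4, w = 7, v = 4, u = 6.
For the less obvious constraints — constraint 3: y + z = 11; constraint 4: x - v = 4 — and the others hold by inspection.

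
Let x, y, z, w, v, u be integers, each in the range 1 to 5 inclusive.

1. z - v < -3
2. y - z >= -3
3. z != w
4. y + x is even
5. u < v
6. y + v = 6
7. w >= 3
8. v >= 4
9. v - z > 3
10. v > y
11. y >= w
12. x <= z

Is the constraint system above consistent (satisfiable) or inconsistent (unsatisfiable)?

Unsatisfiable

From constraints 7 and 11: y ≥ w ≥ 3. From constraint 8: v ≥ 4. Hence y + v ≥ 7. But constraint 6 requires y + v = 6, and 6 < 7. Contradiction.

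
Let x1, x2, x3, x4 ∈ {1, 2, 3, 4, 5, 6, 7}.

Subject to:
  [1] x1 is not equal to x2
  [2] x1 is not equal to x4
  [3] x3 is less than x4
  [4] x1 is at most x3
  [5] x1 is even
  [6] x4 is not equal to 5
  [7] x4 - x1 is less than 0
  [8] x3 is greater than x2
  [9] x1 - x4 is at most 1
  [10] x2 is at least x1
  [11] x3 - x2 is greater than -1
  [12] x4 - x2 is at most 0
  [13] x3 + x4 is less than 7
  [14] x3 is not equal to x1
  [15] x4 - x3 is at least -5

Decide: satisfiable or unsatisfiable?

Unsatisfiable

Constraints 3, 7, 8, and 10 give x2 < x3, x3 < x4, x4 < x1, x1 ≤ x2. Chaining: x2 < x3 < x4 < x1 ≤ x2, which forces x2 < x2 — impossible.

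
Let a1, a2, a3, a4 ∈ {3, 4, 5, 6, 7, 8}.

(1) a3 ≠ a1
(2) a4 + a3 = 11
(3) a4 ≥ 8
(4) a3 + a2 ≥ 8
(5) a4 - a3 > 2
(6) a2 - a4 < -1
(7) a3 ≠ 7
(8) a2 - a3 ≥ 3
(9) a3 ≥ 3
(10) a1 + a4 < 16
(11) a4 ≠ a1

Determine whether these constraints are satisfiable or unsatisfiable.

Satisfiable

The assignment a1 = 6, a2 = 6, a3 = 3, a4 = 8 works:
  constraint 2 holds since a4 + a3 = 11.
  constraint 4 holds since a3 + a2 = 9.
  constraint 5 holds since a4 - a3 = 5.
The rest check out directly.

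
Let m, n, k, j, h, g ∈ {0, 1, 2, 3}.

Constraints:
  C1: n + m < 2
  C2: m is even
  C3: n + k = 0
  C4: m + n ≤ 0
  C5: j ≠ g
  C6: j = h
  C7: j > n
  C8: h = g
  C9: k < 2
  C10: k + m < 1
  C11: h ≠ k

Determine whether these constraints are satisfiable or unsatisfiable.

From constraints 6 and 8, j = h = g, so j = g. But constraint 5 says j ≠ g. Contradiction.

Unsatisfiable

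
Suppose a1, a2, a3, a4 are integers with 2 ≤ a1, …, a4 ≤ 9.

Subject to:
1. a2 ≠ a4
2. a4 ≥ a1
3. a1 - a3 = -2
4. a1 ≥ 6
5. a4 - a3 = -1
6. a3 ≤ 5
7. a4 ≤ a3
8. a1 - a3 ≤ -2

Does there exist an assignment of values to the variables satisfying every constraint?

Unsatisfiable

From constraints 2 and 4: a4 ≥ a1 and a1 ≥ 6, so a4 ≥ 6. From constraints 6 and 7: a4 ≤ a3 and a3 ≤ 5, so a4 ≤ 5. But 5 < 6, so no value of a4 works.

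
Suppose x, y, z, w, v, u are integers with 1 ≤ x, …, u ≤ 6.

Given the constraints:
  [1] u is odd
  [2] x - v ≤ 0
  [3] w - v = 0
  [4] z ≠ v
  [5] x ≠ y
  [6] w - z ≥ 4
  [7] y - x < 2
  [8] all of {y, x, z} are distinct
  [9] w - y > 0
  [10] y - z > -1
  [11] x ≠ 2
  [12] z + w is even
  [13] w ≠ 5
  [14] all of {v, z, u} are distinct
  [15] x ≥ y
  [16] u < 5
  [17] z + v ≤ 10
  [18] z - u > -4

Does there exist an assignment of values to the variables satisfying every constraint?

Satisfiable

Try x = 5, y = 4, z = 2, w = 6, v = 6, u = 3.
Check constraint 2: x - v = -1; constraint 3: w - v = 0. The remaining constraints are straightforward to verify.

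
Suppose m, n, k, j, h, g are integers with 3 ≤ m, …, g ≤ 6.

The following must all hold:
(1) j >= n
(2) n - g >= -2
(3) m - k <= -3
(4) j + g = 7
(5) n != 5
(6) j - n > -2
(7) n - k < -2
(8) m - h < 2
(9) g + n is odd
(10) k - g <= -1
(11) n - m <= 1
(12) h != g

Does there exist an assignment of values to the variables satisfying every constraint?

Constraints 2, 3, 10, and 11 give m − n ≥ -1, n − g ≥ -2, g − k ≥ 1, k − m ≥ 3.
Adding all 4 inequalities: the left sides telescope to 0, and the right sides sum to (-1) + (-2) + 1 + 3 = 1. So 0 ≥ 1, which is false.

Unsatisfiable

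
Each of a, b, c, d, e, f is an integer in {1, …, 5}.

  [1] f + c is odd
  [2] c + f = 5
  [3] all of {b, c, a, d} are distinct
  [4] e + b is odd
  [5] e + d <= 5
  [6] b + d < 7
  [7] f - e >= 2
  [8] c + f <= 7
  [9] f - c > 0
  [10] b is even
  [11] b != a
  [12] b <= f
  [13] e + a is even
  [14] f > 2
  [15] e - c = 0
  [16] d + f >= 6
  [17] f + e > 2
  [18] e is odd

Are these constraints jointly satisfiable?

Satisfiable

Take a = 5, b = 2, c = 1, d = 4, e = 1, f = 4. Then constraint 2: c + f = 5; constraint 5: e + d = 5; constraint 6: b + d = 6, and every other listed constraint is also met.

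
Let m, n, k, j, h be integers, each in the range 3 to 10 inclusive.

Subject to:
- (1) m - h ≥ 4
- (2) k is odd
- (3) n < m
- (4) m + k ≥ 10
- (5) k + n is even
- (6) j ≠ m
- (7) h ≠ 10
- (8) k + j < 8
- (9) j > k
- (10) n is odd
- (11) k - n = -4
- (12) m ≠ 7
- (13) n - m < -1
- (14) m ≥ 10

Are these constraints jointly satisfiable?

Try m = 10, n = 7, k = 3, j = 4, h = 4.
Check constraint 1: m - h = 6; constraint 4: m + k = 13. The remaining constraints are straightforward to verify.

Satisfiable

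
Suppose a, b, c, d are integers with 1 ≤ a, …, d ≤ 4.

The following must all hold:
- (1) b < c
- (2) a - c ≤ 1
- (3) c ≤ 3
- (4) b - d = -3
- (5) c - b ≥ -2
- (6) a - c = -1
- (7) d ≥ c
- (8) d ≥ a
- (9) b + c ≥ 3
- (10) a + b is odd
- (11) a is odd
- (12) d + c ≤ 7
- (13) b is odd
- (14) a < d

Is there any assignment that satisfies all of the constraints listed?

Unsatisfiable

Constraint 11 makes a odd and constraint 13 makes b odd, so a + b must be even. Constraint 10 says a + b is odd — contradiction.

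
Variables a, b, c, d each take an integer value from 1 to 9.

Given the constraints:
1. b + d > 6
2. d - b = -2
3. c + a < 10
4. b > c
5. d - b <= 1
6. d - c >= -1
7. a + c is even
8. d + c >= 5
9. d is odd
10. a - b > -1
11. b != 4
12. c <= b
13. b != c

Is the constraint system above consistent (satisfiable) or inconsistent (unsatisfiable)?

Setting (a, b, c, d) = (5, 5, 3, 3) satisfies everything: constraint 1: b + d = 8; constraint 2: d - b = -2, and the others follow.

Satisfiable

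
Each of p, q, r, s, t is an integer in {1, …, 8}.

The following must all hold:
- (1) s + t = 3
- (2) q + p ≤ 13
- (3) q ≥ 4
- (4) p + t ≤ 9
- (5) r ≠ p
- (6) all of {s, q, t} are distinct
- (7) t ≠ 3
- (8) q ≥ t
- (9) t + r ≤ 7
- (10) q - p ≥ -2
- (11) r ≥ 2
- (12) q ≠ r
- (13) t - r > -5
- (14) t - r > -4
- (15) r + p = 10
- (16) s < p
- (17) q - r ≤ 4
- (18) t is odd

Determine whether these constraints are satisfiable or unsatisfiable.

Try p = 6, q = 6, r = 4, s = 2, t = 1.
Check constraint 1: s + t = 3; constraint 2: q + p = 12. The remaining constraints are straightforward to verify.

Satisfiable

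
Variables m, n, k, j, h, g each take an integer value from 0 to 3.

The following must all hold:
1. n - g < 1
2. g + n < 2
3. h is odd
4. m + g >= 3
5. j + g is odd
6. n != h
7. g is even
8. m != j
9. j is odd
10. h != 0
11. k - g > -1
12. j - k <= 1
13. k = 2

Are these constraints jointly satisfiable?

The assignment m = 3, n = 0, k = 2, j = 1, h = 1, g = 0 works:
  constraint 1 holds since n - g = 0.
  constraint 2 holds since g + n = 0.
  constraint 4 holds since m + g = 3.
The rest check out directly.

Satisfiable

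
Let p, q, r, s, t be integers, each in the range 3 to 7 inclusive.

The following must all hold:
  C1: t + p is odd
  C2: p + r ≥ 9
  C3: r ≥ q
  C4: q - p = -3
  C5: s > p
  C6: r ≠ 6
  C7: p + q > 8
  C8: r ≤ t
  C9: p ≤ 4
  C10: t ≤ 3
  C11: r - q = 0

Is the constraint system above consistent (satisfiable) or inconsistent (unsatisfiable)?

From constraint 9: p ≤ 4. From constraints 8 and 10: r ≤ t ≤ 3. Hence p + r ≤ 7. But constraint 2 requires p + r ≥ 9, and 9 > 7. Contradiction.

Unsatisfiable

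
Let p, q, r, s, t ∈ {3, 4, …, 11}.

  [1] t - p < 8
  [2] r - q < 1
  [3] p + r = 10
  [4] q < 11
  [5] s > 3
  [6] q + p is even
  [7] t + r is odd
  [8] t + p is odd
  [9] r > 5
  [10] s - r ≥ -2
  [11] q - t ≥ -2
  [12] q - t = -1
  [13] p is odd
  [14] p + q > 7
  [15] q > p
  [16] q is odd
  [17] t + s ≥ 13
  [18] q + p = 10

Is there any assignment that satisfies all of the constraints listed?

Try p = 3, q = 7, r = 7, s = 7, t = 8.
Check constraint 1: t - p = 5; constraint 2: r - q = 0; constraint 3: p + r = 10. The remaining constraints are straightforward to verify.

Satisfiable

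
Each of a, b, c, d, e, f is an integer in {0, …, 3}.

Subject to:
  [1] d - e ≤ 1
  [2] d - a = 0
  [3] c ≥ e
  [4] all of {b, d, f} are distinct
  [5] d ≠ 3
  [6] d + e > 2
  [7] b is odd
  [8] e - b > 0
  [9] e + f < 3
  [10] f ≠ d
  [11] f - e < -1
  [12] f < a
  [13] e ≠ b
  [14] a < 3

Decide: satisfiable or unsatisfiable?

The assignment a = 2, b = 1, c = 3, d = 2, e = 2, f = 0 works:
  constraint 1 holds since d - e = 0.
  constraint 2 holds since d - a = 0.
  constraint 6 holds since d + e = 4.
The rest check out directly.

Satisfiable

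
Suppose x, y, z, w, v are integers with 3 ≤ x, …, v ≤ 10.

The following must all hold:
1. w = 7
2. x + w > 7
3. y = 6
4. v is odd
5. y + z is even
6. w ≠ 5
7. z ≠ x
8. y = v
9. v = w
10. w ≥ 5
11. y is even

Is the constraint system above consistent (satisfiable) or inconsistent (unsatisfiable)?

Unsatisfiable

Constraint 3 fixes y = 6 and constraint 1 fixes w = 7. Constraints 8 and 9 give y = v = w, so y = w. But 6 ≠ 7 — contradiction.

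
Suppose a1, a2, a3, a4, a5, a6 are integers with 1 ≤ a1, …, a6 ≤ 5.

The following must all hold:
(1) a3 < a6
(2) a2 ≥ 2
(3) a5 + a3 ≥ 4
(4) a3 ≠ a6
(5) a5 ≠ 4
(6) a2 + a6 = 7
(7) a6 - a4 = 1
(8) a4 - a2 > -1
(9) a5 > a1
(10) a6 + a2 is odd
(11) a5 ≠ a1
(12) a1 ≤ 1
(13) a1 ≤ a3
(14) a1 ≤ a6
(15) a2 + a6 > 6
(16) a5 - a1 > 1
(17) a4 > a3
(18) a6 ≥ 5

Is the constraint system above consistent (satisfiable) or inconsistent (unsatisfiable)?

One satisfying assignment is a1 = 1, a2 = 2, a3 = 1, a4 = 4, a5 = 5, a6 = 5.
For the less obvious constraints — constraint 3: a5 + a3 = 6; constraint 6: a2 + a6 = 7; constraint 7: a6 - a4 = 1 — and the others hold by inspection.

Satisfiable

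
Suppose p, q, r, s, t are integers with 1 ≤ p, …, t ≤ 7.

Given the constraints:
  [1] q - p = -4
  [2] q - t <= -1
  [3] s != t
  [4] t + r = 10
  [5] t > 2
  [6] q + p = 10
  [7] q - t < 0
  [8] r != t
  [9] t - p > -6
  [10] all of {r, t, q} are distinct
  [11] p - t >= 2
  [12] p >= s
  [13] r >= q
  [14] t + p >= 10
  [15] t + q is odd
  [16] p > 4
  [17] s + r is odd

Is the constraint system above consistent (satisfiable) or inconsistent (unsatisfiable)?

Setting (p, q, r, s, t) = (7, 3, 6, 7, 4) satisfies everything: constraint 1: q - p = -4; constraint 2: q - t = -1; constraint 4: t + r = 10, and the others follow.

Satisfiable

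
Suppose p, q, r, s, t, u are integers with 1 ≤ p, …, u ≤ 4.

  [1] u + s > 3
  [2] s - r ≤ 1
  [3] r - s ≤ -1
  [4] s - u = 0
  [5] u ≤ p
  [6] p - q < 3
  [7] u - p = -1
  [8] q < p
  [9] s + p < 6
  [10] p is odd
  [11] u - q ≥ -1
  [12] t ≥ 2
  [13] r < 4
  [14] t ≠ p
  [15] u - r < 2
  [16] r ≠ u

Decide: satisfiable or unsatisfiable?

Satisfiable

Setting (p, q, r, s, t, u) = (3, 2, 1, 2, 2, 2) satisfies everything: constraint 1: u + s = 4; constraint 2: s - r = 1, and the others follow.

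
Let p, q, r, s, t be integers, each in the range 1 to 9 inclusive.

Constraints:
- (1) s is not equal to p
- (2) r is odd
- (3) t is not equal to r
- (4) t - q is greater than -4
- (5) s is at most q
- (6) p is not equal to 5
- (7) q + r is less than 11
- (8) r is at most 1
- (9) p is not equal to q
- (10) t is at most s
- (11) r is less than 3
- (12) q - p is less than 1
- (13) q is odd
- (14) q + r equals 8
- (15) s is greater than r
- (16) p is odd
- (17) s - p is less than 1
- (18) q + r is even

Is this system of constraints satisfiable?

Satisfiable

Take p = 9, q = 7, r = 1, s = 7, t = 5. Then constraint 4: t - q = -2; constraint 7: q + r = 8; constraint 12: q - p = -2, and every other listed constraint is also met.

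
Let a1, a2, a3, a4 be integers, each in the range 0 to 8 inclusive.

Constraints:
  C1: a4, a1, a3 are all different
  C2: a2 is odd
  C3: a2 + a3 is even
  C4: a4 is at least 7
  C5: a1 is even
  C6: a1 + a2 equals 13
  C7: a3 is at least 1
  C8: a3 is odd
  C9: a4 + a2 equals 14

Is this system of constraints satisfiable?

Satisfiable

Setting (a1, a2, a3, a4) = (6, 7, 5, 7) satisfies everything: constraint 6: a1 + a2 = 13; constraint 9: a4 + a2 = 14, and the others follow.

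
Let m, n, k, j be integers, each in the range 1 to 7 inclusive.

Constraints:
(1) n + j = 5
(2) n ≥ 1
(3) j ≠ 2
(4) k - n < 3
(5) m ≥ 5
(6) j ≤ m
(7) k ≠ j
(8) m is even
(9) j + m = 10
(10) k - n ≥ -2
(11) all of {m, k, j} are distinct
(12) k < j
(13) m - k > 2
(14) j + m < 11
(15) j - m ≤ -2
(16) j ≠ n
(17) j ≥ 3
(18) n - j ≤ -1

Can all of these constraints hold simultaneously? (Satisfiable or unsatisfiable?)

Satisfiable

Try m = 6, n = 1, k = 1, j = 4.
Check constraint 1: n + j = 5; constraint 4: k - n = 0; constraint 9: j + m = 10. The remaining constraints are straightforward to verify.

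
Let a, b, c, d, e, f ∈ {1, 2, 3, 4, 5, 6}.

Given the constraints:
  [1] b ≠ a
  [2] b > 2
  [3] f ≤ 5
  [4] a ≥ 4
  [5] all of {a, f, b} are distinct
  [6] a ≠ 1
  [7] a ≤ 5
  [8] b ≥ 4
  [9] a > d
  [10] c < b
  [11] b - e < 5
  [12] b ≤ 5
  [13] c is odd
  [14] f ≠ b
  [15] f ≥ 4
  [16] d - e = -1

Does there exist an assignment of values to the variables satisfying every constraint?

Constraints 3, 4, 7, 8, 12, and 15 confine each of a, f, b to the 2 values {4, 5}.
Constraint 5 requires all 3 of them to be distinct, but only 2 values are available — impossible by the pigeonhole principle.

Unsatisfiable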